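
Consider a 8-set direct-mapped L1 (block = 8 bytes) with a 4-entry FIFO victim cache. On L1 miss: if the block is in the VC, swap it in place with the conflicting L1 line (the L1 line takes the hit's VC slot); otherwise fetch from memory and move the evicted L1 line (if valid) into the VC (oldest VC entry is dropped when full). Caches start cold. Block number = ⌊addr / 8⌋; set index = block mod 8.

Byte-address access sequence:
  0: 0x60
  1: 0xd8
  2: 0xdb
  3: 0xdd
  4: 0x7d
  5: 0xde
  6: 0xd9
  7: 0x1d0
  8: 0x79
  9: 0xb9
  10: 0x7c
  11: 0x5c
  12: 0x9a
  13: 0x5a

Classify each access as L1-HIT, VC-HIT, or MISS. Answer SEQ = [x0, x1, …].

SEQ = [MISS, MISS, L1-HIT, L1-HIT, MISS, L1-HIT, L1-HIT, MISS, L1-HIT, MISS, VC-HIT, MISS, MISS, VC-HIT]

  [0] addr=0x60 blk=12 s=4: MISS | VC []
  [1] addr=0xd8 blk=27 s=3: MISS | VC []
  [2] addr=0xdb blk=27 s=3: L1-HIT | VC []
  [3] addr=0xdd blk=27 s=3: L1-HIT | VC []
  [4] addr=0x7d blk=15 s=7: MISS | VC []
  [5] addr=0xde blk=27 s=3: L1-HIT | VC []
  [6] addr=0xd9 blk=27 s=3: L1-HIT | VC []
  [7] addr=0x1d0 blk=58 s=2: MISS | VC []
  [8] addr=0x79 blk=15 s=7: L1-HIT | VC []
  [9] addr=0xb9 blk=23 s=7: MISS | VC [15]
  [10] addr=0x7c blk=15 s=7: VC-HIT | VC [23]
  [11] addr=0x5c blk=11 s=3: MISS | VC [23, 27]
  [12] addr=0x9a blk=19 s=3: MISS | VC [23, 27, 11]
  [13] addr=0x5a blk=11 s=3: VC-HIT | VC [23, 27, 19]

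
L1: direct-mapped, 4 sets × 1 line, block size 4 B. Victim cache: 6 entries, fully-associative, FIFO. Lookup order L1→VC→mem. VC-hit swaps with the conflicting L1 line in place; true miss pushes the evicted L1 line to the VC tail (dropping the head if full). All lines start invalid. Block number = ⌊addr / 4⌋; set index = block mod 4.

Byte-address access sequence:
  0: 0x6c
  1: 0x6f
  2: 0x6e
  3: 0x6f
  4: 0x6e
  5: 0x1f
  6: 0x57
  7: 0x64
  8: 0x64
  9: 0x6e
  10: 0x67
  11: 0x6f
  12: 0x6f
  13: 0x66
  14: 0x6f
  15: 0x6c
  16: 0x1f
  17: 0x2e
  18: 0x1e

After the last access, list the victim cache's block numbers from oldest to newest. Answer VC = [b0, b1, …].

VC = [27, 21, 11]

0: 0x6c (blk 27, set 3) → MISS  vc=[]
1: 0x6f (blk 27, set 3) → L1-HIT  vc=[]
2: 0x6e (blk 27, set 3) → L1-HIT  vc=[]
3: 0x6f (blk 27, set 3) → L1-HIT  vc=[]
4: 0x6e (blk 27, set 3) → L1-HIT  vc=[]
5: 0x1f (blk 7, set 3) → MISS  vc=[27]
6: 0x57 (blk 21, set 1) → MISS  vc=[27]
7: 0x64 (blk 25, set 1) → MISS  vc=[27, 21]
8: 0x64 (blk 25, set 1) → L1-HIT  vc=[27, 21]
9: 0x6e (blk 27, set 3) → VC-HIT  vc=[7, 21]
10: 0x67 (blk 25, set 1) → L1-HIT  vc=[7, 21]
11: 0x6f (blk 27, set 3) → L1-HIT  vc=[7, 21]
12: 0x6f (blk 27, set 3) → L1-HIT  vc=[7, 21]
13: 0x66 (blk 25, set 1) → L1-HIT  vc=[7, 21]
14: 0x6f (blk 27, set 3) → L1-HIT  vc=[7, 21]
15: 0x6c (blk 27, set 3) → L1-HIT  vc=[7, 21]
16: 0x1f (blk 7, set 3) → VC-HIT  vc=[27, 21]
17: 0x2e (blk 11, set 3) → MISS  vc=[27, 21, 7]
18: 0x1e (blk 7, set 3) → VC-HIT  vc=[27, 21, 11]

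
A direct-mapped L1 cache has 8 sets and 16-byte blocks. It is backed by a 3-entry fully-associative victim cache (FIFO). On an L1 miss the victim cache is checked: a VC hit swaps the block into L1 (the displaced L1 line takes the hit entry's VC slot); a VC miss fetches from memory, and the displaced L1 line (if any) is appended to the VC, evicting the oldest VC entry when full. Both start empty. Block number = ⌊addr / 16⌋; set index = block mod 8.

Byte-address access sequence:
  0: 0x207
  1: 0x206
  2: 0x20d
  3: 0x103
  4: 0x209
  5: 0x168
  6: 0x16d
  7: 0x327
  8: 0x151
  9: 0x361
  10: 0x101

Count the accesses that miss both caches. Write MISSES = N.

MISSES = 6

0: 0x207 (blk 32, set 0) → MISS  vc=[]
1: 0x206 (blk 32, set 0) → L1-HIT  vc=[]
2: 0x20d (blk 32, set 0) → L1-HIT  vc=[]
3: 0x103 (blk 16, set 0) → MISS  vc=[32]
4: 0x209 (blk 32, set 0) → VC-HIT  vc=[16]
5: 0x168 (blk 22, set 6) → MISS  vc=[16]
6: 0x16d (blk 22, set 6) → L1-HIT  vc=[16]
7: 0x327 (blk 50, set 2) → MISS  vc=[16]
8: 0x151 (blk 21, set 5) → MISS  vc=[16]
9: 0x361 (blk 54, set 6) → MISS  vc=[16, 22]
10: 0x101 (blk 16, set 0) → VC-HIT  vc=[32, 22]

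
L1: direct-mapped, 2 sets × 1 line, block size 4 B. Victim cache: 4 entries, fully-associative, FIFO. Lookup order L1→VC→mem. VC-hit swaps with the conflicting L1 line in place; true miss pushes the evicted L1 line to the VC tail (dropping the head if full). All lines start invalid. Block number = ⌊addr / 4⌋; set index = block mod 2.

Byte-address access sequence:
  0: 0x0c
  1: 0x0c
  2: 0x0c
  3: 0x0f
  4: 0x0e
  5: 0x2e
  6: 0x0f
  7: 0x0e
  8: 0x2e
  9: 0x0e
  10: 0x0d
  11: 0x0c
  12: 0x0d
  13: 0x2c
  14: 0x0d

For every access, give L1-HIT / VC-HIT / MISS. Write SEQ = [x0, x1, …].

#0 0xc→b3/s1 MISS; vc=[]
#1 0xc→b3/s1 L1-HIT; vc=[]
#2 0xc→b3/s1 L1-HIT; vc=[]
#3 0xf→b3/s1 L1-HIT; vc=[]
#4 0xe→b3/s1 L1-HIT; vc=[]
#5 0x2e→b11/s1 MISS; vc=[3]
#6 0xf→b3/s1 VC-HIT; vc=[11]
#7 0xe→b3/s1 L1-HIT; vc=[11]
#8 0x2e→b11/s1 VC-HIT; vc=[3]
#9 0xe→b3/s1 VC-HIT; vc=[11]
#10 0xd→b3/s1 L1-HIT; vc=[11]
#11 0xc→b3/s1 L1-HIT; vc=[11]
#12 0xd→b3/s1 L1-HIT; vc=[11]
#13 0x2c→b11/s1 VC-HIT; vc=[3]
#14 0xd→b3/s1 VC-HIT; vc=[11]

SEQ = [MISS, L1-HIT, L1-HIT, L1-HIT, L1-HIT, MISS, VC-HIT, L1-HIT, VC-HIT, VC-HIT, L1-HIT, L1-HIT, L1-HIT, VC-HIT, VC-HIT]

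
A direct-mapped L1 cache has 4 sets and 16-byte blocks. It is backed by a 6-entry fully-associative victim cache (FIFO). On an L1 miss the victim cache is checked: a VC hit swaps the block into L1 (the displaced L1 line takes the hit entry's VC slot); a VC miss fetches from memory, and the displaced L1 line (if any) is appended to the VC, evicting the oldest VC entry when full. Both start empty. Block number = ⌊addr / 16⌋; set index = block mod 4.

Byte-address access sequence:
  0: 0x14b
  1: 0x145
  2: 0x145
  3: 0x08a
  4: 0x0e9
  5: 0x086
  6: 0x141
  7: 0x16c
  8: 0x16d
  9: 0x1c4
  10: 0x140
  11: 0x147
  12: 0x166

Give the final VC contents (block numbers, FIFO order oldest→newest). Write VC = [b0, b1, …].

#0 0x14b→b20/s0 MISS; vc=[]
#1 0x145→b20/s0 L1-HIT; vc=[]
#2 0x145→b20/s0 L1-HIT; vc=[]
#3 0x8a→b8/s0 MISS; vc=[20]
#4 0xe9→b14/s2 MISS; vc=[20]
#5 0x86→b8/s0 L1-HIT; vc=[20]
#6 0x141→b20/s0 VC-HIT; vc=[8]
#7 0x16c→b22/s2 MISS; vc=[8,14]
#8 0x16d→b22/s2 L1-HIT; vc=[8,14]
#9 0x1c4→b28/s0 MISS; vc=[8,14,20]
#10 0x140→b20/s0 VC-HIT; vc=[8,14,28]
#11 0x147→b20/s0 L1-HIT; vc=[8,14,28]
#12 0x166→b22/s2 L1-HIT; vc=[8,14,28]

VC = [8, 14, 28]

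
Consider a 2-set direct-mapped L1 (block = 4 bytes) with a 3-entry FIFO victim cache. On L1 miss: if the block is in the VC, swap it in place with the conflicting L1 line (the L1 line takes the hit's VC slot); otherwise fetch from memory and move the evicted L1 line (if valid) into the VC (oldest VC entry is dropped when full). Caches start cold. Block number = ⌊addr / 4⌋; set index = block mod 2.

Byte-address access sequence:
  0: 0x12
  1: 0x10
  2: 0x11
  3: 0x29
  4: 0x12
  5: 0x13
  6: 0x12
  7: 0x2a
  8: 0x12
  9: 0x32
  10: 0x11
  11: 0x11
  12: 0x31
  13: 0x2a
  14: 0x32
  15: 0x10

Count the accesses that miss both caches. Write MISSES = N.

  [0] addr=0x12 blk=4 s=0: MISS | VC []
  [1] addr=0x10 blk=4 s=0: L1-HIT | VC []
  [2] addr=0x11 blk=4 s=0: L1-HIT | VC []
  [3] addr=0x29 blk=10 s=0: MISS | VC [4]
  [4] addr=0x12 blk=4 s=0: VC-HIT | VC [10]
  [5] addr=0x13 blk=4 s=0: L1-HIT | VC [10]
  [6] addr=0x12 blk=4 s=0: L1-HIT | VC [10]
  [7] addr=0x2a blk=10 s=0: VC-HIT | VC [4]
  [8] addr=0x12 blk=4 s=0: VC-HIT | VC [10]
  [9] addr=0x32 blk=12 s=0: MISS | VC [10, 4]
  [10] addr=0x11 blk=4 s=0: VC-HIT | VC [10, 12]
  [11] addr=0x11 blk=4 s=0: L1-HIT | VC [10, 12]
  [12] addr=0x31 blk=12 s=0: VC-HIT | VC [10, 4]
  [13] addr=0x2a blk=10 s=0: VC-HIT | VC [12, 4]
  [14] addr=0x32 blk=12 s=0: VC-HIT | VC [10, 4]
  [15] addr=0x10 blk=4 s=0: VC-HIT | VC [10, 12]

MISSES = 3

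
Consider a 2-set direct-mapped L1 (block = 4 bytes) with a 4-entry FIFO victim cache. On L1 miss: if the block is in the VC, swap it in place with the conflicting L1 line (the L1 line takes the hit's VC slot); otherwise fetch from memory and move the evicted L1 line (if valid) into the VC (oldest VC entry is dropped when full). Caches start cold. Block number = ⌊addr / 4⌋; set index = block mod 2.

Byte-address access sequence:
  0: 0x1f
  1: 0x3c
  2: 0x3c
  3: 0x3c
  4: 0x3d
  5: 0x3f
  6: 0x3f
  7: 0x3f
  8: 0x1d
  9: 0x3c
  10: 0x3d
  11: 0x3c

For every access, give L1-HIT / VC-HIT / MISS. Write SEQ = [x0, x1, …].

  [0] addr=0x1f blk=7 s=1: MISS | VC []
  [1] addr=0x3c blk=15 s=1: MISS | VC [7]
  [2] addr=0x3c blk=15 s=1: L1-HIT | VC [7]
  [3] addr=0x3c blk=15 s=1: L1-HIT | VC [7]
  [4] addr=0x3d blk=15 s=1: L1-HIT | VC [7]
  [5] addr=0x3f blk=15 s=1: L1-HIT | VC [7]
  [6] addr=0x3f blk=15 s=1: L1-HIT | VC [7]
  [7] addr=0x3f blk=15 s=1: L1-HIT | VC [7]
  [8] addr=0x1d blk=7 s=1: VC-HIT | VC [15]
  [9] addr=0x3c blk=15 s=1: VC-HIT | VC [7]
  [10] addr=0x3d blk=15 s=1: L1-HIT | VC [7]
  [11] addr=0x3c blk=15 s=1: L1-HIT | VC [7]

SEQ = [MISS, MISS, L1-HIT, L1-HIT, L1-HIT, L1-HIT, L1-HIT, L1-HIT, VC-HIT, VC-HIT, L1-HIT, L1-HIT]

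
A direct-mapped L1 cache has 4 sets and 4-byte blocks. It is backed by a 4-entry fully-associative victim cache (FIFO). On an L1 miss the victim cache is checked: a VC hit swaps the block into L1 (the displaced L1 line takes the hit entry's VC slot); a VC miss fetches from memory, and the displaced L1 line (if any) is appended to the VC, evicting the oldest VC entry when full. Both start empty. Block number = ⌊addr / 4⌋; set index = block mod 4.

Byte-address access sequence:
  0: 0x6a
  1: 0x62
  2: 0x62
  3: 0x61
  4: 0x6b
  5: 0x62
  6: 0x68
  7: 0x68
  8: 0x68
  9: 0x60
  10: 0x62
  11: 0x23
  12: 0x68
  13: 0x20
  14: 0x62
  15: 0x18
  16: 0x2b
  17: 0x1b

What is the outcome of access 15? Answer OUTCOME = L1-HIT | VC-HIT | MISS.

OUTCOME = MISS

#0 0x6a→b26/s2 MISS; vc=[]
#1 0x62→b24/s0 MISS; vc=[]
#2 0x62→b24/s0 L1-HIT; vc=[]
#3 0x61→b24/s0 L1-HIT; vc=[]
#4 0x6b→b26/s2 L1-HIT; vc=[]
#5 0x62→b24/s0 L1-HIT; vc=[]
#6 0x68→b26/s2 L1-HIT; vc=[]
#7 0x68→b26/s2 L1-HIT; vc=[]
#8 0x68→b26/s2 L1-HIT; vc=[]
#9 0x60→b24/s0 L1-HIT; vc=[]
#10 0x62→b24/s0 L1-HIT; vc=[]
#11 0x23→b8/s0 MISS; vc=[24]
#12 0x68→b26/s2 L1-HIT; vc=[24]
#13 0x20→b8/s0 L1-HIT; vc=[24]
#14 0x62→b24/s0 VC-HIT; vc=[8]
#15 0x18→b6/s2 MISS; vc=[8,26]
#16 0x2b→b10/s2 MISS; vc=[8,26,6]
#17 0x1b→b6/s2 VC-HIT; vc=[8,26,10]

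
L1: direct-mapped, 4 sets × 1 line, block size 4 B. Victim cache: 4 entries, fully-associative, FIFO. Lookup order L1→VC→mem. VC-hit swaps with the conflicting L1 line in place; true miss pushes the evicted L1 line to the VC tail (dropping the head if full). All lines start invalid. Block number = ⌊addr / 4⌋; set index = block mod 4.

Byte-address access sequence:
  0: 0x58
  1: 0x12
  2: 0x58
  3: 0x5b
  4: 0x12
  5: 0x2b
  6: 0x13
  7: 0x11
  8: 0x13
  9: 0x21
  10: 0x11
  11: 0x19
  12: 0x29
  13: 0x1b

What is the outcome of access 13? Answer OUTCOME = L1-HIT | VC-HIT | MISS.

OUTCOME = VC-HIT

0: 0x58 (blk 22, set 2) → MISS  vc=[]
1: 0x12 (blk 4, set 0) → MISS  vc=[]
2: 0x58 (blk 22, set 2) → L1-HIT  vc=[]
3: 0x5b (blk 22, set 2) → L1-HIT  vc=[]
4: 0x12 (blk 4, set 0) → L1-HIT  vc=[]
5: 0x2b (blk 10, set 2) → MISS  vc=[22]
6: 0x13 (blk 4, set 0) → L1-HIT  vc=[22]
7: 0x11 (blk 4, set 0) → L1-HIT  vc=[22]
8: 0x13 (blk 4, set 0) → L1-HIT  vc=[22]
9: 0x21 (blk 8, set 0) → MISS  vc=[22, 4]
10: 0x11 (blk 4, set 0) → VC-HIT  vc=[22, 8]
11: 0x19 (blk 6, set 2) → MISS  vc=[22, 8, 10]
12: 0x29 (blk 10, set 2) → VC-HIT  vc=[22, 8, 6]
13: 0x1b (blk 6, set 2) → VC-HIT  vc=[22, 8, 10]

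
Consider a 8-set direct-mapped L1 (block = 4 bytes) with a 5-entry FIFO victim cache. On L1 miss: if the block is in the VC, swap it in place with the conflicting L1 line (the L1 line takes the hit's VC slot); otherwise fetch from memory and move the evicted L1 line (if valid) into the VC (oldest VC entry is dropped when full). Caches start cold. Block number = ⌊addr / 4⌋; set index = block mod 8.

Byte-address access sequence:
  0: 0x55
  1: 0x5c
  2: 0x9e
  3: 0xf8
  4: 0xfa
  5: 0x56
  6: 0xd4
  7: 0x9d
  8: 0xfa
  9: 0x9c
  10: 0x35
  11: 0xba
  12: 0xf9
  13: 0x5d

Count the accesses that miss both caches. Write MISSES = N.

MISSES = 7

#0 0x55→b21/s5 MISS; vc=[]
#1 0x5c→b23/s7 MISS; vc=[]
#2 0x9e→b39/s7 MISS; vc=[23]
#3 0xf8→b62/s6 MISS; vc=[23]
#4 0xfa→b62/s6 L1-HIT; vc=[23]
#5 0x56→b21/s5 L1-HIT; vc=[23]
#6 0xd4→b53/s5 MISS; vc=[23,21]
#7 0x9d→b39/s7 L1-HIT; vc=[23,21]
#8 0xfa→b62/s6 L1-HIT; vc=[23,21]
#9 0x9c→b39/s7 L1-HIT; vc=[23,21]
#10 0x35→b13/s5 MISS; vc=[23,21,53]
#11 0xba→b46/s6 MISS; vc=[23,21,53,62]
#12 0xf9→b62/s6 VC-HIT; vc=[23,21,53,46]
#13 0x5d→b23/s7 VC-HIT; vc=[39,21,53,46]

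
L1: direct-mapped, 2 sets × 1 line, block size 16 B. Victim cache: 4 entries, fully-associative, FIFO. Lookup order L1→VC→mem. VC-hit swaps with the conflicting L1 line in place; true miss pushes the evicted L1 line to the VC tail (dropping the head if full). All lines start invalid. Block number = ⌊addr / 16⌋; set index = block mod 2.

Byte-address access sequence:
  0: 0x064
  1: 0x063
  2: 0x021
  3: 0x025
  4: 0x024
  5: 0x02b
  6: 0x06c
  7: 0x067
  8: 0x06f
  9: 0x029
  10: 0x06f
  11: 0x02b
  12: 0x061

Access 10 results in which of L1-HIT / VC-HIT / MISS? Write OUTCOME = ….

#0 0x64→b6/s0 MISS; vc=[]
#1 0x63→b6/s0 L1-HIT; vc=[]
#2 0x21→b2/s0 MISS; vc=[6]
#3 0x25→b2/s0 L1-HIT; vc=[6]
#4 0x24→b2/s0 L1-HIT; vc=[6]
#5 0x2b→b2/s0 L1-HIT; vc=[6]
#6 0x6c→b6/s0 VC-HIT; vc=[2]
#7 0x67→b6/s0 L1-HIT; vc=[2]
#8 0x6f→b6/s0 L1-HIT; vc=[2]
#9 0x29→b2/s0 VC-HIT; vc=[6]
#10 0x6f→b6/s0 VC-HIT; vc=[2]
#11 0x2b→b2/s0 VC-HIT; vc=[6]
#12 0x61→b6/s0 VC-HIT; vc=[2]

OUTCOME = VC-HIT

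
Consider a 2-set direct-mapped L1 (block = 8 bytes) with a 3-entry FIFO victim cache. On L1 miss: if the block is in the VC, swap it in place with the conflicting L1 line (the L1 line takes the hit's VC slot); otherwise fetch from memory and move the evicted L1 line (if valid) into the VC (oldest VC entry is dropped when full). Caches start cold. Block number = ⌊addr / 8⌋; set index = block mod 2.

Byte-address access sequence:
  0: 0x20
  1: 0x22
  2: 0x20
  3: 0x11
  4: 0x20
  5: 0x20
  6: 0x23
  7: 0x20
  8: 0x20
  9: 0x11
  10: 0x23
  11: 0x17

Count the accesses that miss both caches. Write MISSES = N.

#0 0x20→b4/s0 MISS; vc=[]
#1 0x22→b4/s0 L1-HIT; vc=[]
#2 0x20→b4/s0 L1-HIT; vc=[]
#3 0x11→b2/s0 MISS; vc=[4]
#4 0x20→b4/s0 VC-HIT; vc=[2]
#5 0x20→b4/s0 L1-HIT; vc=[2]
#6 0x23→b4/s0 L1-HIT; vc=[2]
#7 0x20→b4/s0 L1-HIT; vc=[2]
#8 0x20→b4/s0 L1-HIT; vc=[2]
#9 0x11→b2/s0 VC-HIT; vc=[4]
#10 0x23→b4/s0 VC-HIT; vc=[2]
#11 0x17→b2/s0 VC-HIT; vc=[4]

MISSES = 2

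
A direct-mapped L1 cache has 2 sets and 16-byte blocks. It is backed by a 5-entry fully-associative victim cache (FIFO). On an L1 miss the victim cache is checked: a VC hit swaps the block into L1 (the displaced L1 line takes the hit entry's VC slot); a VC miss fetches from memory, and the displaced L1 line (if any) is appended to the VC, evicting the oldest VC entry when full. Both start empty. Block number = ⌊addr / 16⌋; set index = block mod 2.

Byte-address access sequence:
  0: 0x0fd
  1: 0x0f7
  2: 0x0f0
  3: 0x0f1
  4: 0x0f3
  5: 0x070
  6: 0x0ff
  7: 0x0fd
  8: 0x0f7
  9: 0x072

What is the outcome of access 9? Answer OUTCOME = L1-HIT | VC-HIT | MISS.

#0 0xfd→b15/s1 MISS; vc=[]
#1 0xf7→b15/s1 L1-HIT; vc=[]
#2 0xf0→b15/s1 L1-HIT; vc=[]
#3 0xf1→b15/s1 L1-HIT; vc=[]
#4 0xf3→b15/s1 L1-HIT; vc=[]
#5 0x70→b7/s1 MISS; vc=[15]
#6 0xff→b15/s1 VC-HIT; vc=[7]
#7 0xfd→b15/s1 L1-HIT; vc=[7]
#8 0xf7→b15/s1 L1-HIT; vc=[7]
#9 0x72→b7/s1 VC-HIT; vc=[15]

OUTCOME = VC-HIT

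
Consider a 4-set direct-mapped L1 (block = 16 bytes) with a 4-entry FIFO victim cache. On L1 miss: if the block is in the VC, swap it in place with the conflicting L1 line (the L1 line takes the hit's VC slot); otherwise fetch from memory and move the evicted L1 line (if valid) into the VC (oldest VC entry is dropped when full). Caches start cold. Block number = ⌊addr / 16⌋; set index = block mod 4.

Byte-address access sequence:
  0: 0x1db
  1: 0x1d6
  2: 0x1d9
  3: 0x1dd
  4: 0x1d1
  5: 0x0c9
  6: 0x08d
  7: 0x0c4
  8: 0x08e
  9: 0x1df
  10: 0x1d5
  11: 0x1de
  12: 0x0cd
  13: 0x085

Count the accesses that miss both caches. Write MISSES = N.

MISSES = 3

0: 0x1db (blk 29, set 1) → MISS  vc=[]
1: 0x1d6 (blk 29, set 1) → L1-HIT  vc=[]
2: 0x1d9 (blk 29, set 1) → L1-HIT  vc=[]
3: 0x1dd (blk 29, set 1) → L1-HIT  vc=[]
4: 0x1d1 (blk 29, set 1) → L1-HIT  vc=[]
5: 0xc9 (blk 12, set 0) → MISS  vc=[]
6: 0x8d (blk 8, set 0) → MISS  vc=[12]
7: 0xc4 (blk 12, set 0) → VC-HIT  vc=[8]
8: 0x8e (blk 8, set 0) → VC-HIT  vc=[12]
9: 0x1df (blk 29, set 1) → L1-HIT  vc=[12]
10: 0x1d5 (blk 29, set 1) → L1-HIT  vc=[12]
11: 0x1de (blk 29, set 1) → L1-HIT  vc=[12]
12: 0xcd (blk 12, set 0) → VC-HIT  vc=[8]
13: 0x85 (blk 8, set 0) → VC-HIT  vc=[12]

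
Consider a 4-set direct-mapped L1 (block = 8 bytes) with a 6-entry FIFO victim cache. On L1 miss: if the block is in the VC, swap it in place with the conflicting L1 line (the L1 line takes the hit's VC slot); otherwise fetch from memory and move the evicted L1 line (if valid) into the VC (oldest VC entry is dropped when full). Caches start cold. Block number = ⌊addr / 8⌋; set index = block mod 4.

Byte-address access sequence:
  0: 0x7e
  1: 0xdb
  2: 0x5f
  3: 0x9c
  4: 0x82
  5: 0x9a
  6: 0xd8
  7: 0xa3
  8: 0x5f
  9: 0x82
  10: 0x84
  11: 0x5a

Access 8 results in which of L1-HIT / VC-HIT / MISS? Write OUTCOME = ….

OUTCOME = VC-HIT

  [0] addr=0x7e blk=15 s=3: MISS | VC []
  [1] addr=0xdb blk=27 s=3: MISS | VC [15]
  [2] addr=0x5f blk=11 s=3: MISS | VC [15, 27]
  [3] addr=0x9c blk=19 s=3: MISS | VC [15, 27, 11]
  [4] addr=0x82 blk=16 s=0: MISS | VC [15, 27, 11]
  [5] addr=0x9a blk=19 s=3: L1-HIT | VC [15, 27, 11]
  [6] addr=0xd8 blk=27 s=3: VC-HIT | VC [15, 19, 11]
  [7] addr=0xa3 blk=20 s=0: MISS | VC [15, 19, 11, 16]
  [8] addr=0x5f blk=11 s=3: VC-HIT | VC [15, 19, 27, 16]
  [9] addr=0x82 blk=16 s=0: VC-HIT | VC [15, 19, 27, 20]
  [10] addr=0x84 blk=16 s=0: L1-HIT | VC [15, 19, 27, 20]
  [11] addr=0x5a blk=11 s=3: L1-HIT | VC [15, 19, 27, 20]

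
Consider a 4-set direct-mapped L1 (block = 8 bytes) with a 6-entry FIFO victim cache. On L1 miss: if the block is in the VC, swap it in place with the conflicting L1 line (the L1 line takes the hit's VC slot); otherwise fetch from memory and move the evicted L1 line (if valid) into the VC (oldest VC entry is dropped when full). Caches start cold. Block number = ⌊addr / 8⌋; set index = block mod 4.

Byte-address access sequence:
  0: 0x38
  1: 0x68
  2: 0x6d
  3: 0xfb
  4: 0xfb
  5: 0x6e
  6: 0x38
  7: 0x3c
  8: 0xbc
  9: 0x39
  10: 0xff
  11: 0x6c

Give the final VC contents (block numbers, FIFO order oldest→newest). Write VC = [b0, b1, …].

0: 0x38 (blk 7, set 3) → MISS  vc=[]
1: 0x68 (blk 13, set 1) → MISS  vc=[]
2: 0x6d (blk 13, set 1) → L1-HIT  vc=[]
3: 0xfb (blk 31, set 3) → MISS  vc=[7]
4: 0xfb (blk 31, set 3) → L1-HIT  vc=[7]
5: 0x6e (blk 13, set 1) → L1-HIT  vc=[7]
6: 0x38 (blk 7, set 3) → VC-HIT  vc=[31]
7: 0x3c (blk 7, set 3) → L1-HIT  vc=[31]
8: 0xbc (blk 23, set 3) → MISS  vc=[31, 7]
9: 0x39 (blk 7, set 3) → VC-HIT  vc=[31, 23]
10: 0xff (blk 31, set 3) → VC-HIT  vc=[7, 23]
11: 0x6c (blk 13, set 1) → L1-HIT  vc=[7, 23]

VC = [7, 23]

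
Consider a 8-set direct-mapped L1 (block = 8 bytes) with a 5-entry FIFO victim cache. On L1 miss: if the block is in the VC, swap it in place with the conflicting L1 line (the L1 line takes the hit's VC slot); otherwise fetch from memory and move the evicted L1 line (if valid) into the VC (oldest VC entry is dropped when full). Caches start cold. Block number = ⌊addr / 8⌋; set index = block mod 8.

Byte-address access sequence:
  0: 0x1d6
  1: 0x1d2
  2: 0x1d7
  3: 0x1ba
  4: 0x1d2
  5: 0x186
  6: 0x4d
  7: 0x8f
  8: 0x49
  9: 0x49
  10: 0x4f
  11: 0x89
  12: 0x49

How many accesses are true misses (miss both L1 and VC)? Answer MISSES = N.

MISSES = 5

0: 0x1d6 (blk 58, set 2) → MISS  vc=[]
1: 0x1d2 (blk 58, set 2) → L1-HIT  vc=[]
2: 0x1d7 (blk 58, set 2) → L1-HIT  vc=[]
3: 0x1ba (blk 55, set 7) → MISS  vc=[]
4: 0x1d2 (blk 58, set 2) → L1-HIT  vc=[]
5: 0x186 (blk 48, set 0) → MISS  vc=[]
6: 0x4d (blk 9, set 1) → MISS  vc=[]
7: 0x8f (blk 17, set 1) → MISS  vc=[9]
8: 0x49 (blk 9, set 1) → VC-HIT  vc=[17]
9: 0x49 (blk 9, set 1) → L1-HIT  vc=[17]
10: 0x4f (blk 9, set 1) → L1-HIT  vc=[17]
11: 0x89 (blk 17, set 1) → VC-HIT  vc=[9]
12: 0x49 (blk 9, set 1) → VC-HIT  vc=[17]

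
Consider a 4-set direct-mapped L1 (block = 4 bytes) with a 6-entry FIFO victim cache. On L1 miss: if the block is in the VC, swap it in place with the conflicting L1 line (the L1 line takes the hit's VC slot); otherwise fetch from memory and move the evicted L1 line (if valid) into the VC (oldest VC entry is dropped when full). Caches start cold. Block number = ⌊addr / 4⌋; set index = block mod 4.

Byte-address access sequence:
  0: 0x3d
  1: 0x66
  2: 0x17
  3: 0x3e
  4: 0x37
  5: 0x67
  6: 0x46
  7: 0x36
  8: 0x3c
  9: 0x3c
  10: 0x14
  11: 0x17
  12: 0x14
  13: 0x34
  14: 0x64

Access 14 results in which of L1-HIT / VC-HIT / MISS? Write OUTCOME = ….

OUTCOME = VC-HIT

  [0] addr=0x3d blk=15 s=3: MISS | VC []
  [1] addr=0x66 blk=25 s=1: MISS | VC []
  [2] addr=0x17 blk=5 s=1: MISS | VC [25]
  [3] addr=0x3e blk=15 s=3: L1-HIT | VC [25]
  [4] addr=0x37 blk=13 s=1: MISS | VC [25, 5]
  [5] addr=0x67 blk=25 s=1: VC-HIT | VC [13, 5]
  [6] addr=0x46 blk=17 s=1: MISS | VC [13, 5, 25]
  [7] addr=0x36 blk=13 s=1: VC-HIT | VC [17, 5, 25]
  [8] addr=0x3c blk=15 s=3: L1-HIT | VC [17, 5, 25]
  [9] addr=0x3c blk=15 s=3: L1-HIT | VC [17, 5, 25]
  [10] addr=0x14 blk=5 s=1: VC-HIT | VC [17, 13, 25]
  [11] addr=0x17 blk=5 s=1: L1-HIT | VC [17, 13, 25]
  [12] addr=0x14 blk=5 s=1: L1-HIT | VC [17, 13, 25]
  [13] addr=0x34 blk=13 s=1: VC-HIT | VC [17, 5, 25]
  [14] addr=0x64 blk=25 s=1: VC-HIT | VC [17, 5, 13]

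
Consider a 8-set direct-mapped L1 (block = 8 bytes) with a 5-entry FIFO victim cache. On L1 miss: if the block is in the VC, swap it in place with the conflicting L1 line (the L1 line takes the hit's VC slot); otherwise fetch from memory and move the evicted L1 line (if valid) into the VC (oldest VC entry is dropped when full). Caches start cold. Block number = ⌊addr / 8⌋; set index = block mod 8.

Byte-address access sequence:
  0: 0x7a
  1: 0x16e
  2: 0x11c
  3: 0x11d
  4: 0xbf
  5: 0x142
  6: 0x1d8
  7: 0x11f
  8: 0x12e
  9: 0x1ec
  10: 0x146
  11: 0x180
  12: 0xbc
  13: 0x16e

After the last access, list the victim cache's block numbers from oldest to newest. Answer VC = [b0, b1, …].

#0 0x7a→b15/s7 MISS; vc=[]
#1 0x16e→b45/s5 MISS; vc=[]
#2 0x11c→b35/s3 MISS; vc=[]
#3 0x11d→b35/s3 L1-HIT; vc=[]
#4 0xbf→b23/s7 MISS; vc=[15]
#5 0x142→b40/s0 MISS; vc=[15]
#6 0x1d8→b59/s3 MISS; vc=[15,35]
#7 0x11f→b35/s3 VC-HIT; vc=[15,59]
#8 0x12e→b37/s5 MISS; vc=[15,59,45]
#9 0x1ec→b61/s5 MISS; vc=[15,59,45,37]
#10 0x146→b40/s0 L1-HIT; vc=[15,59,45,37]
#11 0x180→b48/s0 MISS; vc=[15,59,45,37,40]
#12 0xbc→b23/s7 L1-HIT; vc=[15,59,45,37,40]
#13 0x16e→b45/s5 VC-HIT; vc=[15,59,61,37,40]

VC = [15, 59, 61, 37, 40]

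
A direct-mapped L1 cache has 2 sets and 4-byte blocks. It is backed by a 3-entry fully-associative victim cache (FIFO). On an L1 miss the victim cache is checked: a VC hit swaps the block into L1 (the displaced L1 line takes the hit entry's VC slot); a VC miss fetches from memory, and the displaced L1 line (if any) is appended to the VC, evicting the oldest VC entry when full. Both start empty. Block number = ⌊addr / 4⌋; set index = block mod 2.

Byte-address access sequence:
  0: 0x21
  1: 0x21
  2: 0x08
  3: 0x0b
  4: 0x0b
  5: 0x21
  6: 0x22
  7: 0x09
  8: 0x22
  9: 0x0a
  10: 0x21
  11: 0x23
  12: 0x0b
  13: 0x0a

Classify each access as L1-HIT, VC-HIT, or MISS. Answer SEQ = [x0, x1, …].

SEQ = [MISS, L1-HIT, MISS, L1-HIT, L1-HIT, VC-HIT, L1-HIT, VC-HIT, VC-HIT, VC-HIT, VC-HIT, L1-HIT, VC-HIT, L1-HIT]

  [0] addr=0x21 blk=8 s=0: MISS | VC []
  [1] addr=0x21 blk=8 s=0: L1-HIT | VC []
  [2] addr=0x8 blk=2 s=0: MISS | VC [8]
  [3] addr=0xb blk=2 s=0: L1-HIT | VC [8]
  [4] addr=0xb blk=2 s=0: L1-HIT | VC [8]
  [5] addr=0x21 blk=8 s=0: VC-HIT | VC [2]
  [6] addr=0x22 blk=8 s=0: L1-HIT | VC [2]
  [7] addr=0x9 blk=2 s=0: VC-HIT | VC [8]
  [8] addr=0x22 blk=8 s=0: VC-HIT | VC [2]
  [9] addr=0xa blk=2 s=0: VC-HIT | VC [8]
  [10] addr=0x21 blk=8 s=0: VC-HIT | VC [2]
  [11] addr=0x23 blk=8 s=0: L1-HIT | VC [2]
  [12] addr=0xb blk=2 s=0: VC-HIT | VC [8]
  [13] addr=0xa blk=2 s=0: L1-HIT | VC [8]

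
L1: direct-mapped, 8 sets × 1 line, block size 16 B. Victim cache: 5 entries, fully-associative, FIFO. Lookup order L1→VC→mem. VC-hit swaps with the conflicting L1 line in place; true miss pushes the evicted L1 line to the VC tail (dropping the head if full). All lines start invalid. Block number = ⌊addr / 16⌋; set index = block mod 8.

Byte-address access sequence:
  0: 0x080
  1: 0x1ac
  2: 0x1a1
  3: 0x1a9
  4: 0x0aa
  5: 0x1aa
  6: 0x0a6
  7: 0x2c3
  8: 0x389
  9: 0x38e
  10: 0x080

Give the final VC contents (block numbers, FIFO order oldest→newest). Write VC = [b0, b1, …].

VC = [26, 56]

#0 0x80→b8/s0 MISS; vc=[]
#1 0x1ac→b26/s2 MISS; vc=[]
#2 0x1a1→b26/s2 L1-HIT; vc=[]
#3 0x1a9→b26/s2 L1-HIT; vc=[]
#4 0xaa→b10/s2 MISS; vc=[26]
#5 0x1aa→b26/s2 VC-HIT; vc=[10]
#6 0xa6→b10/s2 VC-HIT; vc=[26]
#7 0x2c3→b44/s4 MISS; vc=[26]
#8 0x389→b56/s0 MISS; vc=[26,8]
#9 0x38e→b56/s0 L1-HIT; vc=[26,8]
#10 0x80→b8/s0 VC-HIT; vc=[26,56]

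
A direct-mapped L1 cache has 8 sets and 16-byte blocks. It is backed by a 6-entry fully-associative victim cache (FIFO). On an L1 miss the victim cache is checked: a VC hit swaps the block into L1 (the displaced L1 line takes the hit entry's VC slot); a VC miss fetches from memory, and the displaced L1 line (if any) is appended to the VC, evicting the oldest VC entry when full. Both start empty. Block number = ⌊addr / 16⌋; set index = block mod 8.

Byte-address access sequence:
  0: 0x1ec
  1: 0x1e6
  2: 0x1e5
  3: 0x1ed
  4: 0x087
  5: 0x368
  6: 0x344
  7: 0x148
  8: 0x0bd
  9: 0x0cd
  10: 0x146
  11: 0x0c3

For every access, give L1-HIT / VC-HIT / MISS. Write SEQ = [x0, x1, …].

0: 0x1ec (blk 30, set 6) → MISS  vc=[]
1: 0x1e6 (blk 30, set 6) → L1-HIT  vc=[]
2: 0x1e5 (blk 30, set 6) → L1-HIT  vc=[]
3: 0x1ed (blk 30, set 6) → L1-HIT  vc=[]
4: 0x87 (blk 8, set 0) → MISS  vc=[]
5: 0x368 (blk 54, set 6) → MISS  vc=[30]
6: 0x344 (blk 52, set 4) → MISS  vc=[30]
7: 0x148 (blk 20, set 4) → MISS  vc=[30, 52]
8: 0xbd (blk 11, set 3) → MISS  vc=[30, 52]
9: 0xcd (blk 12, set 4) → MISS  vc=[30, 52, 20]
10: 0x146 (blk 20, set 4) → VC-HIT  vc=[30, 52, 12]
11: 0xc3 (blk 12, set 4) → VC-HIT  vc=[30, 52, 20]

SEQ = [MISS, L1-HIT, L1-HIT, L1-HIT, MISS, MISS, MISS, MISS, MISS, MISS, VC-HIT, VC-HIT]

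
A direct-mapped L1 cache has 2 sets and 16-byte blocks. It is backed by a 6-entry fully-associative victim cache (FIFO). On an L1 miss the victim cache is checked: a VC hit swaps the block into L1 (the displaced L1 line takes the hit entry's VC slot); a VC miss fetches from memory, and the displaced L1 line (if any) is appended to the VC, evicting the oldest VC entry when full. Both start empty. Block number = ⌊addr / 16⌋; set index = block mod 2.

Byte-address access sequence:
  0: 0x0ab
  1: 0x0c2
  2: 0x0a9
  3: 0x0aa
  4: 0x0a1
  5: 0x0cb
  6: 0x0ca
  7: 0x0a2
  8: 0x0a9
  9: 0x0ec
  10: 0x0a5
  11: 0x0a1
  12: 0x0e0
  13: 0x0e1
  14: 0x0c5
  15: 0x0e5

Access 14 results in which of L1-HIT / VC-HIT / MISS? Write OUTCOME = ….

OUTCOME = VC-HIT

#0 0xab→b10/s0 MISS; vc=[]
#1 0xc2→b12/s0 MISS; vc=[10]
#2 0xa9→b10/s0 VC-HIT; vc=[12]
#3 0xaa→b10/s0 L1-HIT; vc=[12]
#4 0xa1→b10/s0 L1-HIT; vc=[12]
#5 0xcb→b12/s0 VC-HIT; vc=[10]
#6 0xca→b12/s0 L1-HIT; vc=[10]
#7 0xa2→b10/s0 VC-HIT; vc=[12]
#8 0xa9→b10/s0 L1-HIT; vc=[12]
#9 0xec→b14/s0 MISS; vc=[12,10]
#10 0xa5→b10/s0 VC-HIT; vc=[12,14]
#11 0xa1→b10/s0 L1-HIT; vc=[12,14]
#12 0xe0→b14/s0 VC-HIT; vc=[12,10]
#13 0xe1→b14/s0 L1-HIT; vc=[12,10]
#14 0xc5→b12/s0 VC-HIT; vc=[14,10]
#15 0xe5→b14/s0 VC-HIT; vc=[12,10]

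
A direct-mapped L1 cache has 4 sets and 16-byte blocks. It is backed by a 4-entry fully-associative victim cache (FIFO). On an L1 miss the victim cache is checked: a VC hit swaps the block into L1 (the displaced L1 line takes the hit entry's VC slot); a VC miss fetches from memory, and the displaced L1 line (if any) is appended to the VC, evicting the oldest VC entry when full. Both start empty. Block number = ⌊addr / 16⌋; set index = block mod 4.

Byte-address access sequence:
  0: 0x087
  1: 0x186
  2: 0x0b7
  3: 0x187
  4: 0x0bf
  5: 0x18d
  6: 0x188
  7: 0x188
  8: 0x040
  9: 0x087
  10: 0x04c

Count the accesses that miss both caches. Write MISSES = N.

  [0] addr=0x87 blk=8 s=0: MISS | VC []
  [1] addr=0x186 blk=24 s=0: MISS | VC [8]
  [2] addr=0xb7 blk=11 s=3: MISS | VC [8]
  [3] addr=0x187 blk=24 s=0: L1-HIT | VC [8]
  [4] addr=0xbf blk=11 s=3: L1-HIT | VC [8]
  [5] addr=0x18d blk=24 s=0: L1-HIT | VC [8]
  [6] addr=0x188 blk=24 s=0: L1-HIT | VC [8]
  [7] addr=0x188 blk=24 s=0: L1-HIT | VC [8]
  [8] addr=0x40 blk=4 s=0: MISS | VC [8, 24]
  [9] addr=0x87 blk=8 s=0: VC-HIT | VC [4, 24]
  [10] addr=0x4c blk=4 s=0: VC-HIT | VC [8, 24]

MISSES = 4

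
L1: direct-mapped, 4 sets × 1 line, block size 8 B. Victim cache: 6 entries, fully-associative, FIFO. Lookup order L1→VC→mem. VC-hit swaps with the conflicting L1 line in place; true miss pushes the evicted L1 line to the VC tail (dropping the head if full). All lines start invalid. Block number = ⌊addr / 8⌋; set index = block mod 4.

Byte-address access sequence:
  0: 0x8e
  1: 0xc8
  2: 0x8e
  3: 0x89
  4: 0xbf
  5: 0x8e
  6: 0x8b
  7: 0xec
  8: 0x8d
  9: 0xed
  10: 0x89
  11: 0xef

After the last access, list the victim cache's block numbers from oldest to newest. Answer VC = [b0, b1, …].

VC = [25, 17]

  [0] addr=0x8e blk=17 s=1: MISS | VC []
  [1] addr=0xc8 blk=25 s=1: MISS | VC [17]
  [2] addr=0x8e blk=17 s=1: VC-HIT | VC [25]
  [3] addr=0x89 blk=17 s=1: L1-HIT | VC [25]
  [4] addr=0xbf blk=23 s=3: MISS | VC [25]
  [5] addr=0x8e blk=17 s=1: L1-HIT | VC [25]
  [6] addr=0x8b blk=17 s=1: L1-HIT | VC [25]
  [7] addr=0xec blk=29 s=1: MISS | VC [25, 17]
  [8] addr=0x8d blk=17 s=1: VC-HIT | VC [25, 29]
  [9] addr=0xed blk=29 s=1: VC-HIT | VC [25, 17]
  [10] addr=0x89 blk=17 s=1: VC-HIT | VC [25, 29]
  [11] addr=0xef blk=29 s=1: VC-HIT | VC [25, 17]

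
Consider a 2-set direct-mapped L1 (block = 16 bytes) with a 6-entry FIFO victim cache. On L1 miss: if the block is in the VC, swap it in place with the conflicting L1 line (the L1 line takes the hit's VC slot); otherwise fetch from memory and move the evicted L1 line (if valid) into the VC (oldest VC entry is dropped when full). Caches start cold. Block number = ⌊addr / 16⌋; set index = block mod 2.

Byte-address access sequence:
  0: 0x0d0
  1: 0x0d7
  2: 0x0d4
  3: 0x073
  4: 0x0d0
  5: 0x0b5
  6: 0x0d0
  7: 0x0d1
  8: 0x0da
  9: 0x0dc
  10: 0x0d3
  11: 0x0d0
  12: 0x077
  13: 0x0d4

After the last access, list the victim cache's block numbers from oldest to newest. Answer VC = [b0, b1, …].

VC = [7, 11]

  [0] addr=0xd0 blk=13 s=1: MISS | VC []
  [1] addr=0xd7 blk=13 s=1: L1-HIT | VC []
  [2] addr=0xd4 blk=13 s=1: L1-HIT | VC []
  [3] addr=0x73 blk=7 s=1: MISS | VC [13]
  [4] addr=0xd0 blk=13 s=1: VC-HIT | VC [7]
  [5] addr=0xb5 blk=11 s=1: MISS | VC [7, 13]
  [6] addr=0xd0 blk=13 s=1: VC-HIT | VC [7, 11]
  [7] addr=0xd1 blk=13 s=1: L1-HIT | VC [7, 11]
  [8] addr=0xda blk=13 s=1: L1-HIT | VC [7, 11]
  [9] addr=0xdc blk=13 s=1: L1-HIT | VC [7, 11]
  [10] addr=0xd3 blk=13 s=1: L1-HIT | VC [7, 11]
  [11] addr=0xd0 blk=13 s=1: L1-HIT | VC [7, 11]
  [12] addr=0x77 blk=7 s=1: VC-HIT | VC [13, 11]
  [13] addr=0xd4 blk=13 s=1: VC-HIT | VC [7, 11]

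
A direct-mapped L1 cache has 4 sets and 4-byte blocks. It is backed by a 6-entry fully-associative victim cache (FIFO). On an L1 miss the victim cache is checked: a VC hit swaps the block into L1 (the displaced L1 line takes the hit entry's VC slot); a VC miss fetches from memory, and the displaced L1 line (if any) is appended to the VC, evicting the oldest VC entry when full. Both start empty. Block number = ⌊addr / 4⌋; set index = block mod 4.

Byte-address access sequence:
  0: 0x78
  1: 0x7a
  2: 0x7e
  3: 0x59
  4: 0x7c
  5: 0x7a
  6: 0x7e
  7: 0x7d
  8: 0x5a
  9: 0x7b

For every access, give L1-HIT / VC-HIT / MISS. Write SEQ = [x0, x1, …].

  [0] addr=0x78 blk=30 s=2: MISS | VC []
  [1] addr=0x7a blk=30 s=2: L1-HIT | VC []
  [2] addr=0x7e blk=31 s=3: MISS | VC []
  [3] addr=0x59 blk=22 s=2: MISS | VC [30]
  [4] addr=0x7c blk=31 s=3: L1-HIT | VC [30]
  [5] addr=0x7a blk=30 s=2: VC-HIT | VC [22]
  [6] addr=0x7e blk=31 s=3: L1-HIT | VC [22]
  [7] addr=0x7d blk=31 s=3: L1-HIT | VC [22]
  [8] addr=0x5a blk=22 s=2: VC-HIT | VC [30]
  [9] addr=0x7b blk=30 s=2: VC-HIT | VC [22]

SEQ = [MISS, L1-HIT, MISS, MISS, L1-HIT, VC-HIT, L1-HIT, L1-HIT, VC-HIT, VC-HIT]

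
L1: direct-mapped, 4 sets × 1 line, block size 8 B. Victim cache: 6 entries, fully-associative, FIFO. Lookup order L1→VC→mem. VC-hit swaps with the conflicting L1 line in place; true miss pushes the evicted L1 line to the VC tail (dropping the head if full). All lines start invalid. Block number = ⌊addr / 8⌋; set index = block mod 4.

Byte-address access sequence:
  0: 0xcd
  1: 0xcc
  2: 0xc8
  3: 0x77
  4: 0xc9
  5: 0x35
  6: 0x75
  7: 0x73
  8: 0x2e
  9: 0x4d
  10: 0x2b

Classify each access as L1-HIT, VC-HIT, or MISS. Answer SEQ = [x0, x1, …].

0: 0xcd (blk 25, set 1) → MISS  vc=[]
1: 0xcc (blk 25, set 1) → L1-HIT  vc=[]
2: 0xc8 (blk 25, set 1) → L1-HIT  vc=[]
3: 0x77 (blk 14, set 2) → MISS  vc=[]
4: 0xc9 (blk 25, set 1) → L1-HIT  vc=[]
5: 0x35 (blk 6, set 2) → MISS  vc=[14]
6: 0x75 (blk 14, set 2) → VC-HIT  vc=[6]
7: 0x73 (blk 14, set 2) → L1-HIT  vc=[6]
8: 0x2e (blk 5, set 1) → MISS  vc=[6, 25]
9: 0x4d (blk 9, set 1) → MISS  vc=[6, 25, 5]
10: 0x2b (blk 5, set 1) → VC-HIT  vc=[6, 25, 9]

SEQ = [MISS, L1-HIT, L1-HIT, MISS, L1-HIT, MISS, VC-HIT, L1-HIT, MISS, MISS, VC-HIT]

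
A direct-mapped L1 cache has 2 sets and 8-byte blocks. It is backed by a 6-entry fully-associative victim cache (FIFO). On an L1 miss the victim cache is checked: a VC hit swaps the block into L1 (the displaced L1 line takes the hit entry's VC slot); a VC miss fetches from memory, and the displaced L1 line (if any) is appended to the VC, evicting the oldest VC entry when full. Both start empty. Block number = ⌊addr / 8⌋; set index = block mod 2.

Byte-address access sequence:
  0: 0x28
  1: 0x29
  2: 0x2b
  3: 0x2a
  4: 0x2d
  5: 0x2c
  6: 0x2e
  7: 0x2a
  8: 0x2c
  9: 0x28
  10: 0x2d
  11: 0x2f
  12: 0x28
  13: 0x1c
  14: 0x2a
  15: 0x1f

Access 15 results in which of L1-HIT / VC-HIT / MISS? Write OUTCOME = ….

OUTCOME = VC-HIT

0: 0x28 (blk 5, set 1) → MISS  vc=[]
1: 0x29 (blk 5, set 1) → L1-HIT  vc=[]
2: 0x2b (blk 5, set 1) → L1-HIT  vc=[]
3: 0x2a (blk 5, set 1) → L1-HIT  vc=[]
4: 0x2d (blk 5, set 1) → L1-HIT  vc=[]
5: 0x2c (blk 5, set 1) → L1-HIT  vc=[]
6: 0x2e (blk 5, set 1) → L1-HIT  vc=[]
7: 0x2a (blk 5, set 1) → L1-HIT  vc=[]
8: 0x2c (blk 5, set 1) → L1-HIT  vc=[]
9: 0x28 (blk 5, set 1) → L1-HIT  vc=[]
10: 0x2d (blk 5, set 1) → L1-HIT  vc=[]
11: 0x2f (blk 5, set 1) → L1-HIT  vc=[]
12: 0x28 (blk 5, set 1) → L1-HIT  vc=[]
13: 0x1c (blk 3, set 1) → MISS  vc=[5]
14: 0x2a (blk 5, set 1) → VC-HIT  vc=[3]
15: 0x1f (blk 3, set 1) → VC-HIT  vc=[5]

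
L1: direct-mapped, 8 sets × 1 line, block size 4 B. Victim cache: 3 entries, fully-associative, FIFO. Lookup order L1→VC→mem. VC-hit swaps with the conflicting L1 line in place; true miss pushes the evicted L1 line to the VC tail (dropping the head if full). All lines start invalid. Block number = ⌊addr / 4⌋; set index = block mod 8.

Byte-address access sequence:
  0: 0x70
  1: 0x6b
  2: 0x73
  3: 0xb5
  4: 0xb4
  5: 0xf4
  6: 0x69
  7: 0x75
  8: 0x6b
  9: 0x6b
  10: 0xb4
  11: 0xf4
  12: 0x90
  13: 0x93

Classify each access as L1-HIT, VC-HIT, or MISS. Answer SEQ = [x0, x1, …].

SEQ = [MISS, MISS, L1-HIT, MISS, L1-HIT, MISS, L1-HIT, MISS, L1-HIT, L1-HIT, VC-HIT, VC-HIT, MISS, L1-HIT]

#0 0x70→b28/s4 MISS; vc=[]
#1 0x6b→b26/s2 MISS; vc=[]
#2 0x73→b28/s4 L1-HIT; vc=[]
#3 0xb5→b45/s5 MISS; vc=[]
#4 0xb4→b45/s5 L1-HIT; vc=[]
#5 0xf4→b61/s5 MISS; vc=[45]
#6 0x69→b26/s2 L1-HIT; vc=[45]
#7 0x75→b29/s5 MISS; vc=[45,61]
#8 0x6b→b26/s2 L1-HIT; vc=[45,61]
#9 0x6b→b26/s2 L1-HIT; vc=[45,61]
#10 0xb4→b45/s5 VC-HIT; vc=[29,61]
#11 0xf4→b61/s5 VC-HIT; vc=[29,45]
#12 0x90→b36/s4 MISS; vc=[29,45,28]
#13 0x93→b36/s4 L1-HIT; vc=[29,45,28]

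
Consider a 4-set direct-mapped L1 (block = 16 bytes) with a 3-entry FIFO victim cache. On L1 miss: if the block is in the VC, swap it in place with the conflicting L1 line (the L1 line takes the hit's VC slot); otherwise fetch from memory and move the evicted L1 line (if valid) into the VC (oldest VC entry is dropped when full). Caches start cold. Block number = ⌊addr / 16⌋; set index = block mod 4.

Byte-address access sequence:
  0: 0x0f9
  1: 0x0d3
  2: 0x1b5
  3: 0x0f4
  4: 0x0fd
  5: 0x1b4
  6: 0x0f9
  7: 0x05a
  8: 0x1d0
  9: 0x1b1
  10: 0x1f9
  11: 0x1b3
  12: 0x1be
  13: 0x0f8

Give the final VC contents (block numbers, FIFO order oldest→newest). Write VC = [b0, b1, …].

0: 0xf9 (blk 15, set 3) → MISS  vc=[]
1: 0xd3 (blk 13, set 1) → MISS  vc=[]
2: 0x1b5 (blk 27, set 3) → MISS  vc=[15]
3: 0xf4 (blk 15, set 3) → VC-HIT  vc=[27]
4: 0xfd (blk 15, set 3) → L1-HIT  vc=[27]
5: 0x1b4 (blk 27, set 3) → VC-HIT  vc=[15]
6: 0xf9 (blk 15, set 3) → VC-HIT  vc=[27]
7: 0x5a (blk 5, set 1) → MISS  vc=[27, 13]
8: 0x1d0 (blk 29, set 1) → MISS  vc=[27, 13, 5]
9: 0x1b1 (blk 27, set 3) → VC-HIT  vc=[15, 13, 5]
10: 0x1f9 (blk 31, set 3) → MISS  vc=[13, 5, 27]
11: 0x1b3 (blk 27, set 3) → VC-HIT  vc=[13, 5, 31]
12: 0x1be (blk 27, set 3) → L1-HIT  vc=[13, 5, 31]
13: 0xf8 (blk 15, set 3) → MISS  vc=[5, 31, 27]

VC = [5, 31, 27]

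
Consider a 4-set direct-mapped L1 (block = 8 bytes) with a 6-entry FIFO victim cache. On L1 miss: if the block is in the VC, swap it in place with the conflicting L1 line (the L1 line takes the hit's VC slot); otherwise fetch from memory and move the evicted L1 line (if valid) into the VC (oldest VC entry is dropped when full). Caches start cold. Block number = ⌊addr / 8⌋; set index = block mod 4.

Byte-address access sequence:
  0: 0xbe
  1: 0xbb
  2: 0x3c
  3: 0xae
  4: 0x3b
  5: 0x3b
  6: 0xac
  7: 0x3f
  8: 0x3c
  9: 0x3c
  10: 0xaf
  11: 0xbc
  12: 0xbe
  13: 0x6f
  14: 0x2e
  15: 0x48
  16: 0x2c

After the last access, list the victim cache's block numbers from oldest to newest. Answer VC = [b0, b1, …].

VC = [7, 21, 13, 9]

0: 0xbe (blk 23, set 3) → MISS  vc=[]
1: 0xbb (blk 23, set 3) → L1-HIT  vc=[]
2: 0x3c (blk 7, set 3) → MISS  vc=[23]
3: 0xae (blk 21, set 1) → MISS  vc=[23]
4: 0x3b (blk 7, set 3) → L1-HIT  vc=[23]
5: 0x3b (blk 7, set 3) → L1-HIT  vc=[23]
6: 0xac (blk 21, set 1) → L1-HIT  vc=[23]
7: 0x3f (blk 7, set 3) → L1-HIT  vc=[23]
8: 0x3c (blk 7, set 3) → L1-HIT  vc=[23]
9: 0x3c (blk 7, set 3) → L1-HIT  vc=[23]
10: 0xaf (blk 21, set 1) → L1-HIT  vc=[23]
11: 0xbc (blk 23, set 3) → VC-HIT  vc=[7]
12: 0xbe (blk 23, set 3) → L1-HIT  vc=[7]
13: 0x6f (blk 13, set 1) → MISS  vc=[7, 21]
14: 0x2e (blk 5, set 1) → MISS  vc=[7, 21, 13]
15: 0x48 (blk 9, set 1) → MISS  vc=[7, 21, 13, 5]
16: 0x2c (blk 5, set 1) → VC-HIT  vc=[7, 21, 13, 9]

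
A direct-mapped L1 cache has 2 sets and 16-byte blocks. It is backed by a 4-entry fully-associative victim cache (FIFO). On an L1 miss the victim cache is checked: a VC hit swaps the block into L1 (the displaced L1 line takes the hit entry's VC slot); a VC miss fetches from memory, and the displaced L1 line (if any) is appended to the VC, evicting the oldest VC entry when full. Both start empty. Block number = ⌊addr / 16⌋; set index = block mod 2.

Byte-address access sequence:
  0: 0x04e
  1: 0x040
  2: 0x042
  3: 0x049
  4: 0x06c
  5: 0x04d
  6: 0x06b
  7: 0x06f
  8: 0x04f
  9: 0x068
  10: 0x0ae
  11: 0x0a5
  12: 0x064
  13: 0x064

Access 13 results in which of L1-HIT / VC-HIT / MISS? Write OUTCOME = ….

OUTCOME = L1-HIT

  [0] addr=0x4e blk=4 s=0: MISS | VC []
  [1] addr=0x40 blk=4 s=0: L1-HIT | VC []
  [2] addr=0x42 blk=4 s=0: L1-HIT | VC []
  [3] addr=0x49 blk=4 s=0: L1-HIT | VC []
  [4] addr=0x6c blk=6 s=0: MISS | VC [4]
  [5] addr=0x4d blk=4 s=0: VC-HIT | VC [6]
  [6] addr=0x6b blk=6 s=0: VC-HIT | VC [4]
  [7] addr=0x6f blk=6 s=0: L1-HIT | VC [4]
  [8] addr=0x4f blk=4 s=0: VC-HIT | VC [6]
  [9] addr=0x68 blk=6 s=0: VC-HIT | VC [4]
  [10] addr=0xae blk=10 s=0: MISS | VC [4, 6]
  [11] addr=0xa5 blk=10 s=0: L1-HIT | VC [4, 6]
  [12] addr=0x64 blk=6 s=0: VC-HIT | VC [4, 10]
  [13] addr=0x64 blk=6 s=0: L1-HIT | VC [4, 10]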